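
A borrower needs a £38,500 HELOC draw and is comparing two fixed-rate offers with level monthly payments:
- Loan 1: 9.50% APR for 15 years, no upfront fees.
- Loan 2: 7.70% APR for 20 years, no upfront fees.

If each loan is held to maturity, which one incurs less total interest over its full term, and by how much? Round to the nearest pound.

Loan 1: at 9.50% the monthly rate is 0.0079167, so the payment is 38,500 × 0.0079167 / (1 − 1.0079167^−180) = £402.03.
Total interest on Loan 1 = 180 × £402.03 − £38,500 = £33,865.40.
Loan 2: monthly rate = 7.7%/12 = 0.0064167; payment = 38,500 × 0.0064167 / (1 − (1+0.0064167)^−240) = £314.88.
Total interest on Loan 2 = 240 × £314.88 − £38,500 = £37,071.20.
Loan 1 is lower by £3,205.80.

Loan 1 by £3,206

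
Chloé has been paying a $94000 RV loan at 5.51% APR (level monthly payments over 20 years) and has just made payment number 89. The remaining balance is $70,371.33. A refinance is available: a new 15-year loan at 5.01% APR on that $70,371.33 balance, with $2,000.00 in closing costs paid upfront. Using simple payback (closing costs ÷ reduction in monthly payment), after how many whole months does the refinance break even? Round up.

23 months

Current payment = 94,000 × 5.51%/12 / (1 − (1+0.0045917)^−240) = $647.15.
Refinanced payment = 70,371.33 × 0.0041750 / (1 − (1+0.0041750)^−180) = $556.86.
Monthly savings = $647.15 − $556.86 = $90.29.
Break-even = $2,000.00 / $90.29 = 22.15 → 23 months.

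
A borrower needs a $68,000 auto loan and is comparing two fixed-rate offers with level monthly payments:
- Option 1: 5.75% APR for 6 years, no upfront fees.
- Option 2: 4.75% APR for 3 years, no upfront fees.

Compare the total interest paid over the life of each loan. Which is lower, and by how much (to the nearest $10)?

Option 1: at 5.75% the monthly rate is 0.0047917, so the payment is 68,000 × 0.0047917 / (1 − 1.0047917^−72) = $1,118.95.
Total interest on Option 1 = 72 × $1,118.95 − $68,000 = $12,564.40.
Option 2: at 4.75% the monthly rate is 0.0039583, so the payment is 68,000 × 0.0039583 / (1 − 1.0039583^−36) = $2,030.40.
Total interest on Option 2 = 36 × $2,030.40 − $68,000 = $5,094.40.
Option 2 is lower by $7,470.00.

Option 2 by $7,470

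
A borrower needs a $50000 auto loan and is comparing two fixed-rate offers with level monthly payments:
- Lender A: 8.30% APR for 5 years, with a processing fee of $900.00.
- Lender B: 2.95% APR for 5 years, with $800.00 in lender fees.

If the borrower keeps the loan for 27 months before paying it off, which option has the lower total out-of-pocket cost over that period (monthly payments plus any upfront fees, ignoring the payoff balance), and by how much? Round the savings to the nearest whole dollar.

Lender B by $3,440

Lender A: monthly rate = 8.3%/12 = 0.0069167; payment = 50,000 × 0.0069167 / (1 − (1+0.0069167)^−60) = $1,021.01.
Lender B: monthly rate = 2.95%/12 = 0.0024583; payment = 50,000 × 0.0024583 / (1 − (1+0.0024583)^−60) = $897.32.
Over 27 months: Lender A costs 27 × $1,021.01 + $900.00 = $28,467.27; Lender B costs 27 × $897.32 + $800.00 = $25,027.64.
Lender B is cheaper by $28,467.27 − $25,027.64 = $3,439.63.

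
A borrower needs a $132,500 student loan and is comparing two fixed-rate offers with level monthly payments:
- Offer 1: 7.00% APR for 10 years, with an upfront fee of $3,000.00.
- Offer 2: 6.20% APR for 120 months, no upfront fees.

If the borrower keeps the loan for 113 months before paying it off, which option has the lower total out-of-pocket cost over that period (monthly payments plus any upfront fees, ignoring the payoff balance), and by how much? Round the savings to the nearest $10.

Offer 1: at 7.00% the monthly rate is 0.0058333, so the payment is 132,500 × 0.0058333 / (1 − 1.0058333^−120) = $1,538.44.
Offer 2: monthly rate = 6.2%/12 = 0.0051667; payment = 132,500 × 0.0051667 / (1 − (1+0.0051667)^−120) = $1,484.36.
Over 113 months: Offer 1 costs 113 × $1,538.44 + $3,000.00 = $176,843.72; Offer 2 costs 113 × $1,484.36 = $167,732.68.
Offer 2 is cheaper by $176,843.72 − $167,732.68 = $9,111.04.

Offer 2 by $9,110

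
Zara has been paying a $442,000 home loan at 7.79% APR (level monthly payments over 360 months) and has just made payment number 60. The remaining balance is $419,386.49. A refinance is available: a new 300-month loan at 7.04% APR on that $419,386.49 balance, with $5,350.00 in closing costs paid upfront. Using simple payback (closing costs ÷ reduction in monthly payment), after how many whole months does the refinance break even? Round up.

Current payment = 442,000 × 7.79%/12 / (1 − (1+0.0064917)^−360) = $3,178.77.
Refinanced payment = 419,386.49 × 0.0058667 / (1 − (1+0.0058667)^−300) = $2,974.85.
Monthly savings = $3,178.77 − $2,974.85 = $203.92.
Break-even = $5,350.00 / $203.92 = 26.24 → 27 months.

27 months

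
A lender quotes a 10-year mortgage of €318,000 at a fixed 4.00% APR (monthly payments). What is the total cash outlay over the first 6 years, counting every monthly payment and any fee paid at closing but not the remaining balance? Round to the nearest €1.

€231,811

At 4.00% the monthly rate is 0.0033333, so the payment is 318,000 × 0.0033333 / (1 − 1.0033333^−120) = €3,219.60.
Total outlay = 72 × €3,219.60 = €231,811.20.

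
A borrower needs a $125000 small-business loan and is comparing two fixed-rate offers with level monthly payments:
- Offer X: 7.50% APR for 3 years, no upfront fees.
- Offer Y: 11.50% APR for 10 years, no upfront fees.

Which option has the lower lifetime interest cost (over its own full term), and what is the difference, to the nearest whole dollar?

Offer X by $70,915

Offer X: monthly rate = 7.5%/12 = 0.0062500; payment = 125,000 × 0.0062500 / (1 − (1+0.0062500)^−36) = $3,888.28.
Total interest on Offer X = 36 × $3,888.28 − $125,000 = $14,978.08.
Offer Y: at 11.50% the monthly rate is 0.0095833, so the payment is 125,000 × 0.0095833 / (1 − 1.0095833^−120) = $1,757.44.
Total interest on Offer Y = 120 × $1,757.44 − $125,000 = $85,892.80.
Offer X is lower by $70,914.72.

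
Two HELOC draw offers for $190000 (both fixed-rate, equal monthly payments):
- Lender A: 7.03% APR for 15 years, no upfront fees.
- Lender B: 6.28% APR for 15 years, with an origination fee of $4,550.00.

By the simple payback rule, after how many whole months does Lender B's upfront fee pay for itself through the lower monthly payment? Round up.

58 months

Lender A: monthly rate = 7.03%/12 = 0.0058583; payment = 190,000 × 0.0058583 / (1 − (1+0.0058583)^−180) = $1,710.96.
Lender B: at 6.28% the monthly rate is 0.0052333, so the payment is 190,000 × 0.0052333 / (1 − 1.0052333^−180) = $1,632.21.
Monthly savings = $1,710.96 − $1,632.21 = $78.75.
Break-even = $4,550.00 / $78.75 = 57.78 → 58 months.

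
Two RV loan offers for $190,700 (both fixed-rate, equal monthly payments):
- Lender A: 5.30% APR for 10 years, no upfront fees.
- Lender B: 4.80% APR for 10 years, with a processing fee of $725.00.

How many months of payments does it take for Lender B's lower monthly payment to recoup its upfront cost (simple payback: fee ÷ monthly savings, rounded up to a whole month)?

Lender A: monthly rate = 5.3%/12 = 0.0044167; payment = 190,700 × 0.0044167 / (1 − (1+0.0044167)^−120) = $2,050.75.
Lender B: monthly rate = 4.8%/12 = 0.0040000; payment = 190,700 × 0.0040000 / (1 − (1+0.0040000)^−120) = $2,004.08.
Monthly savings = $2,050.75 − $2,004.08 = $46.67.
Break-even = $725.00 / $46.67 = 15.53 → 16 months.

16 months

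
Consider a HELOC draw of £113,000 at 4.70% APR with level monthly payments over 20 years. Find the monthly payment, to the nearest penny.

Monthly rate = 4.7%/12 = 0.0039167; payment = 113,000 × 0.0039167 / (1 − (1+0.0039167)^−240) = £727.15.

£727.15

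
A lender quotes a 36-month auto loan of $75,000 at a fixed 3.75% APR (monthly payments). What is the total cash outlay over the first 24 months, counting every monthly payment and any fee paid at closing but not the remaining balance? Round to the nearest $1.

Monthly rate = 3.75%/12 = 0.0031250; payment = 75,000 × 0.0031250 / (1 − (1+0.0031250)^−36) = $2,205.97.
Total outlay = 24 × $2,205.97 = $52,943.28.

$52,943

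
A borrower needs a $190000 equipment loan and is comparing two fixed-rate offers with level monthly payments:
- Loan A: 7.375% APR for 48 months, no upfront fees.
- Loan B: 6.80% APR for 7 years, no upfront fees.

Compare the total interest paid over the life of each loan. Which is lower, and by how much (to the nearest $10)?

Loan A by $19,340

Loan A: at 7.375% the monthly rate is 0.0061458, so the payment is 190,000 × 0.0061458 / (1 − 1.0061458^−48) = $4,582.92.
Total interest on Loan A = 48 × $4,582.92 − $190,000 = $29,980.16.
Loan B: at 6.80% the monthly rate is 0.0056667, so the payment is 190,000 × 0.0056667 / (1 − 1.0056667^−84) = $2,849.07.
Total interest on Loan B = 84 × $2,849.07 − $190,000 = $49,321.88.
Loan A is lower by $19,341.72.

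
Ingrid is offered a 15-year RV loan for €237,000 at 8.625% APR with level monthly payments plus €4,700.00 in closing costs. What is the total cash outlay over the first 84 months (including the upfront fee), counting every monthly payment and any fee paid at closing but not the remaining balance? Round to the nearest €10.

€202,200

At 8.625% the monthly rate is 0.0071875, so the payment is 237,000 × 0.0071875 / (1 − 1.0071875^−180) = €2,351.23.
Total outlay = 84 × €2,351.23 + €4,700.00 = €202,203.32.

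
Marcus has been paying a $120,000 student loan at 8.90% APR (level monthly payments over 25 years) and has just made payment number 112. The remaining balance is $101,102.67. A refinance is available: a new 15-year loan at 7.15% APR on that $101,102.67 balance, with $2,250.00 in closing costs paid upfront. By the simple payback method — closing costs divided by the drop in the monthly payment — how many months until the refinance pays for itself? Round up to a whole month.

28 months

Current payment = 120,000 × 8.9%/12 / (1 − (1+0.0074167)^−300) = $998.83.
Refinanced payment = 101,102.67 × 0.0059583 / (1 − (1+0.0059583)^−180) = $917.24.
Monthly savings = $998.83 − $917.24 = $81.59.
Break-even = $2,250.00 / $81.59 = 27.58 → 28 months.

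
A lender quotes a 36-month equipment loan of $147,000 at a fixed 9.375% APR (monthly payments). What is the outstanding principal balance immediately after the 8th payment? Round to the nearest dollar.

$117,796

With monthly rate i = 9.375%/12 = 0.0078125, the balance after k of n payments is P · [(1+i)^n − (1+i)^k] / [(1+i)^n − 1].
(1+0.0078125)^36 = 1.32333763 and (1+0.0078125)^8 = 1.06423595, so the balance is 147,000 × (1.32333763 − 1.06423595) / (1.32333763 − 1) = $117,796.21.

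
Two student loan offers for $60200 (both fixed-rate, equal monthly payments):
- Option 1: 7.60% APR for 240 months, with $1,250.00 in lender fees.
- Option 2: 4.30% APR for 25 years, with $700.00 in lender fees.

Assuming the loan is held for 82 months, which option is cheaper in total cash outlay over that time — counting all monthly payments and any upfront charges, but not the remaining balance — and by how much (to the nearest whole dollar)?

Option 2 by $13,739

Option 1: monthly rate = 7.6%/12 = 0.0063333; payment = 60,200 × 0.0063333 / (1 − (1+0.0063333)^−240) = $488.65.
Option 2: at 4.30% the monthly rate is 0.0035833, so the payment is 60,200 × 0.0035833 / (1 − 1.0035833^−300) = $327.81.
Over 82 months: Option 1 costs 82 × $488.65 + $1,250.00 = $41,319.30; Option 2 costs 82 × $327.81 + $700.00 = $27,580.42.
Option 2 is cheaper by $41,319.30 − $27,580.42 = $13,738.88.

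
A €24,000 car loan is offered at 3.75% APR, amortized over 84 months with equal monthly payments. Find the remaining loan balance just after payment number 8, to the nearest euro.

€21,976

With monthly rate i = 3.75%/12 = 0.0031250, the balance after k of n payments is P · [(1+i)^n − (1+i)^k] / [(1+i)^n − 1].
(1+0.0031250)^84 = 1.29964441 and (1+0.0031250)^8 = 1.02527515, so the balance is 24,000 × (1.29964441 − 1.02527515) / (1.29964441 − 1) = €21,975.59.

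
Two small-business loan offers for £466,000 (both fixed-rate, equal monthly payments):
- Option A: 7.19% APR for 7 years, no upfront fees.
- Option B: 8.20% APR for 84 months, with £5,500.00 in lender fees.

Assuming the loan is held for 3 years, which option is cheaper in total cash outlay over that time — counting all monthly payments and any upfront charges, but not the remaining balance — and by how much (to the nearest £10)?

Option A: at 7.19% the monthly rate is 0.0059917, so the payment is 466,000 × 0.0059917 / (1 − 1.0059917^−84) = £7,076.55.
Option B: at 8.20% the monthly rate is 0.0068333, so the payment is 466,000 × 0.0068333 / (1 − 1.0068333^−84) = £7,309.70.
Over 36 months: Option A costs 36 × £7,076.55 = £254,755.80; Option B costs 36 × £7,309.70 + £5,500.00 = £268,649.20.
Option A is cheaper by £268,649.20 − £254,755.80 = £13,893.40.

Option A by £13,890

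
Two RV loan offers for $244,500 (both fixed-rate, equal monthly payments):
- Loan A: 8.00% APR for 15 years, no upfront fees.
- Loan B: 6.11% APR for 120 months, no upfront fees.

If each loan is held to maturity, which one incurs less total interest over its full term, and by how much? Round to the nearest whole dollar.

Loan B by $93,225

Loan A: at 8.00% the monthly rate is 0.0066667, so the payment is 244,500 × 0.0066667 / (1 − 1.0066667^−180) = $2,336.57.
Total interest on Loan A = 180 × $2,336.57 − $244,500 = $176,082.60.
Loan B: at 6.11% the monthly rate is 0.0050917, so the payment is 244,500 × 0.0050917 / (1 − 1.0050917^−120) = $2,727.98.
Total interest on Loan B = 120 × $2,727.98 − $244,500 = $82,857.60.
Loan B is lower by $93,225.00.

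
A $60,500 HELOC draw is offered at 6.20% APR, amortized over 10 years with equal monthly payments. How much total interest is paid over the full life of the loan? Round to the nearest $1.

$20,832

Monthly rate = 6.2%/12 = 0.0051667; payment = 60,500 × 0.0051667 / (1 − (1+0.0051667)^−120) = $677.77.
Total paid = 120 × $677.77 = $81,332.40; interest = $81,332.40 − $60,500 = $20,832.40.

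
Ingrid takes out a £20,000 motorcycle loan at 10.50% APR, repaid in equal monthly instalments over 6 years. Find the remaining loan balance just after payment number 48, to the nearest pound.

With monthly rate i = 10.5%/12 = 0.0087500, the balance after k of n payments is P · [(1+i)^n − (1+i)^k] / [(1+i)^n − 1].
(1+0.0087500)^72 = 1.87247245 and (1+0.0087500)^48 = 1.51918370, so the balance is 20,000 × (1.87247245 − 1.51918370) / (1.87247245 − 1) = £8,098.57.

£8,099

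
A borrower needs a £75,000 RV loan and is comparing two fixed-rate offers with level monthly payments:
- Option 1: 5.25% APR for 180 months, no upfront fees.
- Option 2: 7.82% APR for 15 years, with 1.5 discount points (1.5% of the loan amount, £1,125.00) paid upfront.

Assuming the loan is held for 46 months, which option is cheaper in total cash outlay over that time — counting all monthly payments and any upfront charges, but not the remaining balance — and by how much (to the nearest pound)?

Option 1 by £6,004

Option 1: at 5.25% the monthly rate is 0.0043750, so the payment is 75,000 × 0.0043750 / (1 − 1.0043750^−180) = £602.91.
Option 2: at 7.82% the monthly rate is 0.0065167, so the payment is 75,000 × 0.0065167 / (1 − 1.0065167^−180) = £708.97.
Over 46 months: Option 1 costs 46 × £602.91 = £27,733.86; Option 2 costs 46 × £708.97 + £1,125.00 = £33,737.62.
Option 1 is cheaper by £33,737.62 − £27,733.86 = £6,003.76.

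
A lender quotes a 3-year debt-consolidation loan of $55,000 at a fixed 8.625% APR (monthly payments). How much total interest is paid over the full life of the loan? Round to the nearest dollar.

$7,618

At 8.625% the monthly rate is 0.0071875, so the payment is 55,000 × 0.0071875 / (1 − 1.0071875^−36) = $1,739.40.
Total paid = 36 × $1,739.40 = $62,618.40; interest = $62,618.40 − $55,000 = $7,618.40.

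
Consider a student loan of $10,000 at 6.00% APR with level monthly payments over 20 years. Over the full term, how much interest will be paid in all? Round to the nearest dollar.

$7,194

At 6.00% the monthly rate is 0.0050000, so the payment is 10,000 × 0.0050000 / (1 − 1.0050000^−240) = $71.64.
Total paid = 240 × $71.64 = $17,193.60; interest = $17,193.60 − $10,000 = $7,193.60.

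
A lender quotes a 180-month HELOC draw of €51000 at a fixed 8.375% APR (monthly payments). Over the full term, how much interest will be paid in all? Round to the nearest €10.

€38,730

Monthly rate = 8.375%/12 = 0.0069792; payment = 51,000 × 0.0069792 / (1 − (1+0.0069792)^−180) = €498.49.
Total paid = 180 × €498.49 = €89,728.20; interest = €89,728.20 − €51,000 = €38,728.20.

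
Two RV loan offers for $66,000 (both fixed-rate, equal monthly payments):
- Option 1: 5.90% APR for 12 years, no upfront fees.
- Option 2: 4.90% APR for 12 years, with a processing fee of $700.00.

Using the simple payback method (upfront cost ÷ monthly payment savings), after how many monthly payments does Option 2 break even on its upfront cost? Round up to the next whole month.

Option 1: at 5.90% the monthly rate is 0.0049167, so the payment is 66,000 × 0.0049167 / (1 − 1.0049167^−144) = $640.65.
Option 2: at 4.90% the monthly rate is 0.0040833, so the payment is 66,000 × 0.0040833 / (1 − 1.0040833^−144) = $607.12.
Monthly savings = $640.65 − $607.12 = $33.53.
Break-even = $700.00 / $33.53 = 20.88 → 21 months.

21 months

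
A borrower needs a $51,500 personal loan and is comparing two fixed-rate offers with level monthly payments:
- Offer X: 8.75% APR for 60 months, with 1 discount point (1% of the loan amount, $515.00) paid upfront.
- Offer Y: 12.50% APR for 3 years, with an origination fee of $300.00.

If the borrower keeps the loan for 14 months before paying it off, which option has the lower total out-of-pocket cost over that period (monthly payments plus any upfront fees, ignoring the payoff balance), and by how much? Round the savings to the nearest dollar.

Offer X: at 8.75% the monthly rate is 0.0072917, so the payment is 51,500 × 0.0072917 / (1 − 1.0072917^−60) = $1,062.82.
Offer Y: at 12.50% the monthly rate is 0.0104167, so the payment is 51,500 × 0.0104167 / (1 − 1.0104167^−36) = $1,722.86.
Over 14 months: Offer X costs 14 × $1,062.82 + $515.00 = $15,394.48; Offer Y costs 14 × $1,722.86 + $300.00 = $24,420.04.
Offer X is cheaper by $24,420.04 − $15,394.48 = $9,025.56.

Offer X by $9,026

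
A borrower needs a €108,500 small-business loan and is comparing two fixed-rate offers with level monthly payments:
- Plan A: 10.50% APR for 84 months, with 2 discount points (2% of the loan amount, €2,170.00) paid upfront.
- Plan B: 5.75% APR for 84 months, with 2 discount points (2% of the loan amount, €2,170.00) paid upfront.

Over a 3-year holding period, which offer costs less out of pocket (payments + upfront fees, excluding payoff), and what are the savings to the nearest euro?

Plan A: monthly rate = 10.5%/12 = 0.0087500; payment = 108,500 × 0.0087500 / (1 − (1+0.0087500)^−84) = €1,829.38.
Plan B: at 5.75% the monthly rate is 0.0047917, so the payment is 108,500 × 0.0047917 / (1 − 1.0047917^−84) = €1,572.06.
Over 36 months: Plan A costs 36 × €1,829.38 + €2,170.00 = €68,027.68; Plan B costs 36 × €1,572.06 + €2,170.00 = €58,764.16.
Plan B is cheaper by €68,027.68 − €58,764.16 = €9,263.52.

Plan B by €9,264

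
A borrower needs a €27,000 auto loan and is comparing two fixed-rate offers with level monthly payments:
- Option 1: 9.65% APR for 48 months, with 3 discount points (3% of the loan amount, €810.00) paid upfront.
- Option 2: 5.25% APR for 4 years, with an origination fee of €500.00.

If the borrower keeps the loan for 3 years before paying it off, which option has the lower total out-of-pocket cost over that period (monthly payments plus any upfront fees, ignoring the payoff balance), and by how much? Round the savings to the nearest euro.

Option 1: monthly rate = 9.65%/12 = 0.0080417; payment = 27,000 × 0.0080417 / (1 − (1+0.0080417)^−48) = €680.26.
Option 2: at 5.25% the monthly rate is 0.0043750, so the payment is 27,000 × 0.0043750 / (1 − 1.0043750^−48) = €624.85.
Over 36 months: Option 1 costs 36 × €680.26 + €810.00 = €25,299.36; Option 2 costs 36 × €624.85 + €500.00 = €22,994.60.
Option 2 is cheaper by €25,299.36 − €22,994.60 = €2,304.76.

Option 2 by €2,305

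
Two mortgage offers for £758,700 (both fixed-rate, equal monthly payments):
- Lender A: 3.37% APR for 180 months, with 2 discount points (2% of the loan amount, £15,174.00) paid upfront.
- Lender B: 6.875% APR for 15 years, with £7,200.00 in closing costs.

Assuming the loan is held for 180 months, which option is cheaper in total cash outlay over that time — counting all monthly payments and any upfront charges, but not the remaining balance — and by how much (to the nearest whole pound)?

Lender A by £242,404

Lender A: at 3.37% the monthly rate is 0.0028083, so the payment is 758,700 × 0.0028083 / (1 − 1.0028083^−180) = £5,375.51.
Lender B: at 6.875% the monthly rate is 0.0057292, so the payment is 758,700 × 0.0057292 / (1 − 1.0057292^−180) = £6,766.50.
Over 180 months: Lender A costs 180 × £5,375.51 + £15,174.00 = £982,765.80; Lender B costs 180 × £6,766.50 + £7,200.00 = £1,225,170.00.
Lender A is cheaper by £1,225,170.00 − £982,765.80 = £242,404.20.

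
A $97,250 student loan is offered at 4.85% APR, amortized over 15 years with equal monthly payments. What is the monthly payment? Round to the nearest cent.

$761.47

At 4.85% the monthly rate is 0.0040417, so the payment is 97,250 × 0.0040417 / (1 − 1.0040417^−180) = $761.47.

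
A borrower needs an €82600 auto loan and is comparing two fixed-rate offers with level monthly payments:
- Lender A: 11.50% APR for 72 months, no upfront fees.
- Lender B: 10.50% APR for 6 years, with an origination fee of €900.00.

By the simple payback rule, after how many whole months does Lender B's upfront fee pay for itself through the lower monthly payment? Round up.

22 months

Lender A: monthly rate = 11.5%/12 = 0.0095833; payment = 82,600 × 0.0095833 / (1 − (1+0.0095833)^−72) = €1,593.45.
Lender B: monthly rate = 10.5%/12 = 0.0087500; payment = 82,600 × 0.0087500 / (1 − (1+0.0087500)^−72) = €1,551.14.
Monthly savings = €1,593.45 − €1,551.14 = €42.31.
Break-even = €900.00 / €42.31 = 21.27 → 22 months.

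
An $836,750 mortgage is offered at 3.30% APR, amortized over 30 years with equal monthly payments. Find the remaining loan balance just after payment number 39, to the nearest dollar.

$780,697

With monthly rate i = 3.3%/12 = 0.0027500, the balance after k of n payments is P · [(1+i)^n − (1+i)^k] / [(1+i)^n − 1].
(1+0.0027500)^360 = 2.68758022 and (1+0.0027500)^39 = 1.11304867, so the balance is 836,750 × (2.68758022 − 1.11304867) / (2.68758022 − 1) = $780,697.27.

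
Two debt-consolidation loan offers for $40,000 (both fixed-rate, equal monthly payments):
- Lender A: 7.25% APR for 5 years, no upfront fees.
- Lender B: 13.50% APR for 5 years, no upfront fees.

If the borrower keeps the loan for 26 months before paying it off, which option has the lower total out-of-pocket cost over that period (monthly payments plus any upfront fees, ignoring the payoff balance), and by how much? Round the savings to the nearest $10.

Lender A: at 7.25% the monthly rate is 0.0060417, so the payment is 40,000 × 0.0060417 / (1 − 1.0060417^−60) = $796.77.
Lender B: at 13.50% the monthly rate is 0.0112500, so the payment is 40,000 × 0.0112500 / (1 − 1.0112500^−60) = $920.39.
Over 26 months: Lender A costs 26 × $796.77 = $20,716.02; Lender B costs 26 × $920.39 = $23,930.14.
Lender A is cheaper by $23,930.14 − $20,716.02 = $3,214.12.

Lender A by $3,210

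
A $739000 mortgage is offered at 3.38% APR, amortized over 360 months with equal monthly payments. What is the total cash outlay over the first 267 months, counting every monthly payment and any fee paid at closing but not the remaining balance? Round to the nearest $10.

$872,860

At 3.38% the monthly rate is 0.0028167, so the payment is 739,000 × 0.0028167 / (1 − 1.0028167^−360) = $3,269.14.
Total outlay = 267 × $3,269.14 = $872,860.38.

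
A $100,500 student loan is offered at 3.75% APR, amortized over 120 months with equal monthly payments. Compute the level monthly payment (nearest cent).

At 3.75% the monthly rate is 0.0031250, so the payment is 100,500 × 0.0031250 / (1 − 1.0031250^−120) = $1,005.62.

$1,005.62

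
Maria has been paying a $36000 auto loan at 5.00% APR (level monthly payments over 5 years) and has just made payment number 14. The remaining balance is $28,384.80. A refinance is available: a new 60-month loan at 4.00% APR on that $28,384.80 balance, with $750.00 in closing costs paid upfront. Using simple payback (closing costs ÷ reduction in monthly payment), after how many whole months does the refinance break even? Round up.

5 months

Current payment = 36,000 × 5%/12 / (1 − (1+0.0041667)^−60) = $679.36.
Refinanced payment = 28,384.80 × 0.0033333 / (1 − (1+0.0033333)^−60) = $522.75.
Monthly savings = $679.36 − $522.75 = $156.61.
Break-even = $750.00 / $156.61 = 4.79 → 5 months.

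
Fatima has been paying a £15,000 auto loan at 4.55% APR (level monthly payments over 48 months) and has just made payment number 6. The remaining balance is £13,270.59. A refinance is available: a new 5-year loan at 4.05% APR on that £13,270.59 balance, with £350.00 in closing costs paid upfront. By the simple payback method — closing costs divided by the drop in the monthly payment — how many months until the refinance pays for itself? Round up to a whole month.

4 months

Current payment = 15,000 × 4.55%/12 / (1 − (1+0.0037917)^−48) = £342.39.
Refinanced payment = 13,270.59 × 0.0033750 / (1 − (1+0.0033750)^−60) = £244.70.
Monthly savings = £342.39 − £244.70 = £97.69.
Break-even = £350.00 / £97.69 = 3.58 → 4 months.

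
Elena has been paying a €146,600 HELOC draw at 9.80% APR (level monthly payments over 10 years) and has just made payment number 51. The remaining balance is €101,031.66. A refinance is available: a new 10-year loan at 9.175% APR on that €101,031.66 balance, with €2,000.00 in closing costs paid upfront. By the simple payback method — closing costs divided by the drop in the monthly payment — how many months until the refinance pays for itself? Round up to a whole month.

4 months

Current payment = 146,600 × 9.8%/12 / (1 − (1+0.0081667)^−120) = €1,921.13.
Refinanced payment = 101,031.66 × 0.0076458 / (1 − (1+0.0076458)^−120) = €1,289.41.
Monthly savings = €1,921.13 − €1,289.41 = €631.72.
Break-even = €2,000.00 / €631.72 = 3.17 → 4 months.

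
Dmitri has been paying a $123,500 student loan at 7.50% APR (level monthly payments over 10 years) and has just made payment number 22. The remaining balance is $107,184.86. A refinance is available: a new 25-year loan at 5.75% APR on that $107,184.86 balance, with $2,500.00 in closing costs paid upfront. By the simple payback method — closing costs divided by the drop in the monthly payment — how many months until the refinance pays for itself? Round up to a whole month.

Current payment = 123,500 × 7.5%/12 / (1 − (1+0.0062500)^−120) = $1,465.97.
Refinanced payment = 107,184.86 × 0.0047917 / (1 − (1+0.0047917)^−300) = $674.31.
Monthly savings = $1,465.97 − $674.31 = $791.66.
Break-even = $2,500.00 / $791.66 = 3.16 → 4 months.

4 months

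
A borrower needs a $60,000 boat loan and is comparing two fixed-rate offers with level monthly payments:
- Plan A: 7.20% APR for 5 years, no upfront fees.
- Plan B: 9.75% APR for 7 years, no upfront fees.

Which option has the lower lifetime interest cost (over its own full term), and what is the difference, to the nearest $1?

Plan A by $11,396

Plan A: at 7.20% the monthly rate is 0.0060000, so the payment is 60,000 × 0.0060000 / (1 − 1.0060000^−60) = $1,193.74.
Total interest on Plan A = 60 × $1,193.74 − $60,000 = $11,624.40.
Plan B: monthly rate = 9.75%/12 = 0.0081250; payment = 60,000 × 0.0081250 / (1 − (1+0.0081250)^−84) = $988.34.
Total interest on Plan B = 84 × $988.34 − $60,000 = $23,020.56.
Plan A is lower by $11,396.16.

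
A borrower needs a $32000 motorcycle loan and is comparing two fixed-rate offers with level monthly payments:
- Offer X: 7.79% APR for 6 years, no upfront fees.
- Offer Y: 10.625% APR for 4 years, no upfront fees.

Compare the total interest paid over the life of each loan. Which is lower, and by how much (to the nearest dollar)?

Offer X: monthly rate = 7.79%/12 = 0.0064917; payment = 32,000 × 0.0064917 / (1 − (1+0.0064917)^−72) = $557.79.
Total interest on Offer X = 72 × $557.79 − $32,000 = $8,160.88.
Offer Y: monthly rate = 10.625%/12 = 0.0088542; payment = 32,000 × 0.0088542 / (1 − (1+0.0088542)^−48) = $821.24.
Total interest on Offer Y = 48 × $821.24 − $32,000 = $7,419.52.
Offer Y is lower by $741.36.

Offer Y by $741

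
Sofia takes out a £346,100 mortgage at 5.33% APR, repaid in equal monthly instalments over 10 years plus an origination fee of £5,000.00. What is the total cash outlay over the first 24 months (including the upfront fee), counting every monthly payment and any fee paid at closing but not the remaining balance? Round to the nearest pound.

At 5.33% the monthly rate is 0.0044417, so the payment is 346,100 × 0.0044417 / (1 − 1.0044417^−120) = £3,727.01.
Total outlay = 24 × £3,727.01 + £5,000.00 = £94,448.24.

£94,448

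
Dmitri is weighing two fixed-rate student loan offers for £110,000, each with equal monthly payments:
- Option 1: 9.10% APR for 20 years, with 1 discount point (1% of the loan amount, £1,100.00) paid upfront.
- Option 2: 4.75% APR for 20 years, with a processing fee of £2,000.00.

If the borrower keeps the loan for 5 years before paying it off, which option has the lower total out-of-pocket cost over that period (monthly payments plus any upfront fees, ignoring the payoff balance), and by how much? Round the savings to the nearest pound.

Option 1: at 9.10% the monthly rate is 0.0075833, so the payment is 110,000 × 0.0075833 / (1 − 1.0075833^−240) = £996.78.
Option 2: at 4.75% the monthly rate is 0.0039583, so the payment is 110,000 × 0.0039583 / (1 − 1.0039583^−240) = £710.85.
Over 60 months: Option 1 costs 60 × £996.78 + £1,100.00 = £60,906.80; Option 2 costs 60 × £710.85 + £2,000.00 = £44,651.00.
Option 2 is cheaper by £60,906.80 − £44,651.00 = £16,255.80.

Option 2 by £16,256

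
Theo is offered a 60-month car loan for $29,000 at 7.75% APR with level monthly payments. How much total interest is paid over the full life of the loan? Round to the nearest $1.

$6,073

At 7.75% the monthly rate is 0.0064583, so the payment is 29,000 × 0.0064583 / (1 − 1.0064583^−60) = $584.55.
Total paid = 60 × $584.55 = $35,073.00; interest = $35,073.00 − $29,000 = $6,073.00.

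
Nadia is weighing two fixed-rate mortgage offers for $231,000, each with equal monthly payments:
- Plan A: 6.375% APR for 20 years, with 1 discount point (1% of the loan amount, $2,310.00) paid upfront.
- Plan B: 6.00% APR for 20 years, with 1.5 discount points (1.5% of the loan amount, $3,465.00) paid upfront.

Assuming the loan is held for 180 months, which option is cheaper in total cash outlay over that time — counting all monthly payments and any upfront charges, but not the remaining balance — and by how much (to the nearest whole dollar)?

Plan A: monthly rate = 6.375%/12 = 0.0053125; payment = 231,000 × 0.0053125 / (1 − (1+0.0053125)^−240) = $1,705.32.
Plan B: at 6.00% the monthly rate is 0.0050000, so the payment is 231,000 × 0.0050000 / (1 − 1.0050000^−240) = $1,654.96.
Over 180 months: Plan A costs 180 × $1,705.32 + $2,310.00 = $309,267.60; Plan B costs 180 × $1,654.96 + $3,465.00 = $301,357.80.
Plan B is cheaper by $309,267.60 − $301,357.80 = $7,909.80.

Plan B by $7,910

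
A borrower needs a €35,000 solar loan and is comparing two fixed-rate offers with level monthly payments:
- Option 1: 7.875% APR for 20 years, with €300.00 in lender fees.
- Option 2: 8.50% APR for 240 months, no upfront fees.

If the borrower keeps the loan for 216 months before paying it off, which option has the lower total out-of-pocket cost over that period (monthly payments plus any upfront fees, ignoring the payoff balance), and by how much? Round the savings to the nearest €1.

Option 1 by €2,659

Option 1: monthly rate = 7.875%/12 = 0.0065625; payment = 35,000 × 0.0065625 / (1 − (1+0.0065625)^−240) = €290.04.
Option 2: at 8.50% the monthly rate is 0.0070833, so the payment is 35,000 × 0.0070833 / (1 − 1.0070833^−240) = €303.74.
Over 216 months: Option 1 costs 216 × €290.04 + €300.00 = €62,948.64; Option 2 costs 216 × €303.74 = €65,607.84.
Option 1 is cheaper by €65,607.84 − €62,948.64 = €2,659.20.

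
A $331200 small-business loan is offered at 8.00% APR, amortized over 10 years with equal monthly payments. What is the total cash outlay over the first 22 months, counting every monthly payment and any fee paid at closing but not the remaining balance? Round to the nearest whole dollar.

Monthly rate = 8%/12 = 0.0066667; payment = 331,200 × 0.0066667 / (1 − (1+0.0066667)^−120) = $4,018.37.
Total outlay = 22 × $4,018.37 = $88,404.14.

$88,404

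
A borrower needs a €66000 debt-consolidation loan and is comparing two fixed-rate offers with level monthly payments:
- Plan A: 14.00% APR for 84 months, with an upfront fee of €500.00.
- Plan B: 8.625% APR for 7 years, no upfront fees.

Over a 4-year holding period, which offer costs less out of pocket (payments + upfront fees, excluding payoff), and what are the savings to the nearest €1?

Plan B by €9,499

Plan A: at 14.00% the monthly rate is 0.0116667, so the payment is 66,000 × 0.0116667 / (1 − 1.0116667^−84) = €1,236.84.
Plan B: at 8.625% the monthly rate is 0.0071875, so the payment is 66,000 × 0.0071875 / (1 − 1.0071875^−84) = €1,049.36.
Over 48 months: Plan A costs 48 × €1,236.84 + €500.00 = €59,868.32; Plan B costs 48 × €1,049.36 = €50,369.28.
Plan B is cheaper by €59,868.32 − €50,369.28 = €9,499.04.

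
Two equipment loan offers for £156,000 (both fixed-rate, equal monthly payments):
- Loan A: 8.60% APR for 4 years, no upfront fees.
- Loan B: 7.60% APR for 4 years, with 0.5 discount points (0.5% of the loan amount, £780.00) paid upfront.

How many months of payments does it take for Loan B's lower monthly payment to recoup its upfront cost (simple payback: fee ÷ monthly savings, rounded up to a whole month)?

Loan A: at 8.60% the monthly rate is 0.0071667, so the payment is 156,000 × 0.0071667 / (1 − 1.0071667^−48) = £3,852.50.
Loan B: monthly rate = 7.6%/12 = 0.0063333; payment = 156,000 × 0.0063333 / (1 − (1+0.0063333)^−48) = £3,779.19.
Monthly savings = £3,852.50 − £3,779.19 = £73.31.
Break-even = £780.00 / £73.31 = 10.64 → 11 months.

11 months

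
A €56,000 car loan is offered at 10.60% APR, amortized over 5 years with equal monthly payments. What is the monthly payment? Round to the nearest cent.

Monthly rate = 10.6%/12 = 0.0088333; payment = 56,000 × 0.0088333 / (1 − (1+0.0088333)^−60) = €1,206.43.

€1,206.43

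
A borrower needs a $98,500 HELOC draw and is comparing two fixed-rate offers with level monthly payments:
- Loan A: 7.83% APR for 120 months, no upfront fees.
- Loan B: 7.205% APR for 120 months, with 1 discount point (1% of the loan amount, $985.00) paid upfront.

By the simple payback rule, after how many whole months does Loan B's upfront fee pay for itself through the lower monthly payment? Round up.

Loan A: at 7.83% the monthly rate is 0.0065250, so the payment is 98,500 × 0.0065250 / (1 − 1.0065250^−120) = $1,186.25.
Loan B: at 7.205% the monthly rate is 0.0060042, so the payment is 98,500 × 0.0060042 / (1 − 1.0060042^−120) = $1,154.10.
Monthly savings = $1,186.25 − $1,154.10 = $32.15.
Break-even = $985.00 / $32.15 = 30.64 → 31 months.

31 months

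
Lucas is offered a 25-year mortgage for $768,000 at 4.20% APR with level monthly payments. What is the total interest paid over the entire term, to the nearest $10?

Monthly rate = 4.2%/12 = 0.0035000; payment = 768,000 × 0.0035000 / (1 − (1+0.0035000)^−300) = $4,139.08.
Total paid = 300 × $4,139.08 = $1,241,724.00; interest = $1,241,724.00 − $768,000 = $473,724.00.

$473,720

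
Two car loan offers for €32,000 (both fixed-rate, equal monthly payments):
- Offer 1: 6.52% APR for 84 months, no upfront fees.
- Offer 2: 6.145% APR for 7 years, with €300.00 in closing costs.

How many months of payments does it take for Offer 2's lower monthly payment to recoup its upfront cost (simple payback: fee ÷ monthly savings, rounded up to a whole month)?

52 months

Offer 1: monthly rate = 6.52%/12 = 0.0054333; payment = 32,000 × 0.0054333 / (1 − (1+0.0054333)^−84) = €475.49.
Offer 2: at 6.145% the monthly rate is 0.0051208, so the payment is 32,000 × 0.0051208 / (1 − 1.0051208^−84) = €469.70.
Monthly savings = €475.49 − €469.70 = €5.79.
Break-even = €300.00 / €5.79 = 51.81 → 52 months.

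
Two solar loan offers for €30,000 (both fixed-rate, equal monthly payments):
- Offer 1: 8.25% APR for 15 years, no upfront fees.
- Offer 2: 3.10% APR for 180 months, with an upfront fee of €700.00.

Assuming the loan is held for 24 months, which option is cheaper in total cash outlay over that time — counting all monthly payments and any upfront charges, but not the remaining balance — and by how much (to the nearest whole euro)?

Offer 1: monthly rate = 8.25%/12 = 0.0068750; payment = 30,000 × 0.0068750 / (1 − (1+0.0068750)^−180) = €291.04.
Offer 2: monthly rate = 3.1%/12 = 0.0025833; payment = 30,000 × 0.0025833 / (1 − (1+0.0025833)^−180) = €208.62.
Over 24 months: Offer 1 costs 24 × €291.04 = €6,984.96; Offer 2 costs 24 × €208.62 + €700.00 = €5,706.88.
Offer 2 is cheaper by €6,984.96 − €5,706.88 = €1,278.08.

Offer 2 by €1,278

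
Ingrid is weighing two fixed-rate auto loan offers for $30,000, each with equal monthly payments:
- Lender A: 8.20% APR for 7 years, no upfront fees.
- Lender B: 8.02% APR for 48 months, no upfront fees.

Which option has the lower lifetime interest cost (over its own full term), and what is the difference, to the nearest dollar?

Lender B by $4,361

Lender A: monthly rate = 8.2%/12 = 0.0068333; payment = 30,000 × 0.0068333 / (1 − (1+0.0068333)^−84) = $470.58.
Total interest on Lender A = 84 × $470.58 − $30,000 = $9,528.72.
Lender B: monthly rate = 8.02%/12 = 0.0066833; payment = 30,000 × 0.0066833 / (1 − (1+0.0066833)^−48) = $732.67.
Total interest on Lender B = 48 × $732.67 − $30,000 = $5,168.16.
Lender B is lower by $4,360.56.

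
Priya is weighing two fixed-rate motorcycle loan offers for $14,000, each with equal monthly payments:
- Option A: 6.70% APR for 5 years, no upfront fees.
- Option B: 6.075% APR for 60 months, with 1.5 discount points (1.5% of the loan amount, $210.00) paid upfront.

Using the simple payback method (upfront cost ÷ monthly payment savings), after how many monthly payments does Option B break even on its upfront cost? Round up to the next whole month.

Option A: at 6.70% the monthly rate is 0.0055833, so the payment is 14,000 × 0.0055833 / (1 − 1.0055833^−60) = $275.24.
Option B: monthly rate = 6.075%/12 = 0.0050625; payment = 14,000 × 0.0050625 / (1 − (1+0.0050625)^−60) = $271.15.
Monthly savings = $275.24 − $271.15 = $4.09.
Break-even = $210.00 / $4.09 = 51.34 → 52 months.

52 months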